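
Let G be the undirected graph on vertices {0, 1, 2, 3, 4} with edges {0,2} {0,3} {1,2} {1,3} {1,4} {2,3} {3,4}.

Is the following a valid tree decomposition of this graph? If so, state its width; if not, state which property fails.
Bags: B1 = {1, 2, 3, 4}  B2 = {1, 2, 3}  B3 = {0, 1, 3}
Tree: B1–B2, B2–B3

No — edge (2,0) lies in no bag.

A tree decomposition must satisfy three properties: every vertex lies in some bag; for every edge, both endpoints lie together in some bag; and for every vertex, the bags containing it form a connected subtree. Here edge (2,0) lies in no bag, so the decomposition is invalid.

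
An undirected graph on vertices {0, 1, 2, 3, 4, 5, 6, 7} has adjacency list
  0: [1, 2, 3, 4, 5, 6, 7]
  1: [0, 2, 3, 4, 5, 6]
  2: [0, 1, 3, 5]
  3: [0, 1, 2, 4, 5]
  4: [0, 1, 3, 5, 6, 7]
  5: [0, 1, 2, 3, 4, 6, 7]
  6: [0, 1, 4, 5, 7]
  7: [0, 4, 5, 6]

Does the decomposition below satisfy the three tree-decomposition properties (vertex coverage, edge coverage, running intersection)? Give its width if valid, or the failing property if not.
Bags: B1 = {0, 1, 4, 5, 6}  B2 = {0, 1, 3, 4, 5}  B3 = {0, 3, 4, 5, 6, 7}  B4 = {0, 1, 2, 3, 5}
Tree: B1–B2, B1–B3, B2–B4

A tree decomposition must satisfy three properties: every vertex lies in some bag; for every edge, both endpoints lie together in some bag; and for every vertex, the bags containing it form a connected subtree. Here bags containing vertex 3 are not connected in the tree, so the decomposition is invalid.

No — bags containing vertex 3 are not connected in the tree.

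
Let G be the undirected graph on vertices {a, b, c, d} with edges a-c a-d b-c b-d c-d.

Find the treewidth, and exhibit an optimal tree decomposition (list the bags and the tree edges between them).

Treewidth 2.
Bags: B1 = {a, c, d}  B2 = {b, c, d}
Tree: B1–B2

The largest bag has 3 vertices, giving width 2; this decomposition certifies tw(G) ≤ 2. Conversely, {a, c, d} is a clique of size 3, and the vertices of any clique must share a bag in every tree decomposition; so some bag has ≥ 3 vertices and tw(G) ≥ 2. The upper and lower bounds meet at 2, so that is the treewidth.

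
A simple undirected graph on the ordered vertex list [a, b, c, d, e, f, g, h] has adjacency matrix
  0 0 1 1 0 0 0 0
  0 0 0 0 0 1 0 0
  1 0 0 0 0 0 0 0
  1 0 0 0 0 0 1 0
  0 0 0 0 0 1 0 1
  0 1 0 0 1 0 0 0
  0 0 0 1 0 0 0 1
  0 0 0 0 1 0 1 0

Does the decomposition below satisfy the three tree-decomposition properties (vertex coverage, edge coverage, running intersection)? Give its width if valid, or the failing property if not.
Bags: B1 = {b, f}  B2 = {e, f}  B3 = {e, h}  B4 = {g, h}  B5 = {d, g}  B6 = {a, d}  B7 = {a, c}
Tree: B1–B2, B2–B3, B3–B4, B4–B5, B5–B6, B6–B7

Every vertex of G appears in some bag (union = {a, b, c, d, e, f, g, h}); every edge is covered by a bag; and for each vertex v the set of bags containing v is connected in the bag tree. The decomposition is therefore valid. The largest bag has 2 vertices, so the width is 1.

Yes; width 1.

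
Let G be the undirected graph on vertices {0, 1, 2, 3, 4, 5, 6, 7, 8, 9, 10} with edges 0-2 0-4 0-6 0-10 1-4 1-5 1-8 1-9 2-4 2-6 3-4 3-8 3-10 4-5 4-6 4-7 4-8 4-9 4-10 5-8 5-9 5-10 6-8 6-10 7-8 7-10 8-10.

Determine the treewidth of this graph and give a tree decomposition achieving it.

The largest bag has 4 vertices, giving width 3; this decomposition certifies tw(G) ≤ 3. On the other hand G contains the 4-clique {0, 4, 6, 10}. A clique must lie in a single bag of any decomposition, so no decomposition can have width below 3. Therefore the treewidth is 3.

Treewidth 3.
One optimal decomposition is:
Bags: B1 = {4, 5, 8, 10}  B2 = {3, 4, 8, 10}  B3 = {1, 4, 5, 8}  B4 = {4, 6, 8, 10}  B5 = {4, 7, 8, 10}  B6 = {0, 4, 6, 10}  B7 = {1, 4, 5, 9}  B8 = {0, 2, 4, 6}
Tree: B1–B2, B1–B3, B2–B4, B1–B5, B4–B6, B3–B7, B6–B8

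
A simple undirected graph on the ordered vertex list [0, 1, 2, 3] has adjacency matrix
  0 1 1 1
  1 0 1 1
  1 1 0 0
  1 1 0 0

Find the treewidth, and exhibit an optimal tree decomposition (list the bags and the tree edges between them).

Treewidth 2.
Bags: B1 = {0, 1, 3}  B2 = {0, 1, 2}
Tree: B1–B2

Every bag has size at most 3, so the width is 3 − 1 = 2 and tw(G) ≤ 2. On the other hand G contains the 3-clique {0, 1, 2}. A clique must lie in a single bag of any decomposition, so no decomposition can have width below 2. Hence tw(G) = 2 exactly.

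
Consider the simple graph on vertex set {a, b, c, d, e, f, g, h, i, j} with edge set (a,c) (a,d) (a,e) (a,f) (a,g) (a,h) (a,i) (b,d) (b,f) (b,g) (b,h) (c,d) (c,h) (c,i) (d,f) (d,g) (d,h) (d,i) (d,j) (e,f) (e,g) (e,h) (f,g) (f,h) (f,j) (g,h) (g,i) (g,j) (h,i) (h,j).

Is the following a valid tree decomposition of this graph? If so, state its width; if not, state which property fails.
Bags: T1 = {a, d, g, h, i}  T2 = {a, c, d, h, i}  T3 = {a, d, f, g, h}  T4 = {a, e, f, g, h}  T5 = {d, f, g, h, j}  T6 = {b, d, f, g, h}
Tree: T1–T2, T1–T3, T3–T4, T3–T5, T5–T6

Checking the three conditions: (i) the bags cover all of {a, b, c, d, e, f, g, h, i, j}; (ii) for each edge, some bag contains both endpoints; (iii) the bags containing any fixed vertex form a subtree. All hold, so the decomposition is valid with width 5 − 1 = 4.

Yes; width 4.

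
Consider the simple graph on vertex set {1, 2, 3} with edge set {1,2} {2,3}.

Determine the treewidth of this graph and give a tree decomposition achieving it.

The largest bag has 2 vertices, giving width 1; this decomposition certifies tw(G) ≤ 1. Any graph with an edge has treewidth ≥ 1, and G has the edge 3–2. Therefore the treewidth is 1.

Treewidth 1.
One such decomposition:
Bags: B1 = {2, 3}  B2 = {1, 2}
Tree: B1–B2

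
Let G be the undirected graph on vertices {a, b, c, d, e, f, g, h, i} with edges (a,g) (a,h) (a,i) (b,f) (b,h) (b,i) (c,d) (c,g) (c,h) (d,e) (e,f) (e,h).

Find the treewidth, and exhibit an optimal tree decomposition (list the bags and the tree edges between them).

Each bag holds 4 vertices, so the decomposition has width 3, which upper-bounds the treewidth. For the lower bound: the 4 vertex sets {a,g,i}, {c}, {h}, {b,d,e,f} are disjoint, each induces a connected subgraph, and every pair is joined by at least one edge of G. Contracting each set to a single vertex therefore yields K_{4} as a minor, and since treewidth is minor-monotone, tw(G) ≥ tw(K_{4}) = 3. Therefore the treewidth is 3.

Treewidth 3.
Bags: B1 = {a, c, g, i}  B2 = {a, c, h, i}  B3 = {b, c, h, i}  B4 = {b, c, d, h}  B5 = {b, d, e, h}  B6 = {b, d, e, f}
Tree: B1–B2, B2–B3, B3–B4, B4–B5, B5–B6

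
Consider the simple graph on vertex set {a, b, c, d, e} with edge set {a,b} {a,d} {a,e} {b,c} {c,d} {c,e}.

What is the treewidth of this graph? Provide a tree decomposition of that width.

Every bag has size at most 3, so the width is 3 − 1 = 2 and tw(G) ≤ 2. Since c–b–a–d–c is a cycle in G, G is not acyclic. Forests are exactly the graphs of treewidth ≤ 1, so tw(G) ≥ 2. The upper and lower bounds meet at 2, so that is the treewidth.

Treewidth 2.
Bags: B1 = {a, b, c}  B2 = {a, c, d}  B3 = {a, c, e}
Tree: B1–B2, B2–B3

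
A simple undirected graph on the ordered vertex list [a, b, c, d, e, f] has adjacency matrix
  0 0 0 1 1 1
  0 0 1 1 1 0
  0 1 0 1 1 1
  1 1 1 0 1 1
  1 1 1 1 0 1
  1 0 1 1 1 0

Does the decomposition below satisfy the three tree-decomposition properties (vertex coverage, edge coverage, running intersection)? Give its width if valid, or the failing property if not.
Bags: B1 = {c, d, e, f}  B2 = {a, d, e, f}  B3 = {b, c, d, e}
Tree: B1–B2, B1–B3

Yes; width 3.

Vertex coverage: the bags together contain {a, b, c, d, e, f}, the full vertex set. Edge coverage: each edge of G has both endpoints in at least one bag. Running intersection: for every vertex, the bags containing it form a connected subtree. All three properties hold, so this is a valid tree decomposition of width max|bag| − 1 = 3, and hence tw(G) ≤ 3.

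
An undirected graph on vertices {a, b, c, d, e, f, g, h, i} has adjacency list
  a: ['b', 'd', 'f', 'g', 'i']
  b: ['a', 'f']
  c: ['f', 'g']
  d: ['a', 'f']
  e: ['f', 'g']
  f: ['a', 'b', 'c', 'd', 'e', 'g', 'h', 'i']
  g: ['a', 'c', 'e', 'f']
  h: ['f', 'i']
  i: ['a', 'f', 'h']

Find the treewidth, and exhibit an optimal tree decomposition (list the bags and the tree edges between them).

Treewidth 2.
One such decomposition:
Bags: B1 = {c, f, g}  B2 = {a, f, g}  B3 = {a, b, f}  B4 = {a, d, f}  B5 = {e, f, g}  B6 = {a, f, i}  B7 = {f, h, i}
Tree: B1–B2, B2–B3, B3–B4, B2–B5, B2–B6, B6–B7

The largest bag has 3 vertices, giving width 2; this decomposition certifies tw(G) ≤ 2. Conversely, {e, f, g} is a clique of size 3, and the vertices of any clique must share a bag in every tree decomposition; so some bag has ≥ 3 vertices and tw(G) ≥ 2. Therefore the treewidth is 2.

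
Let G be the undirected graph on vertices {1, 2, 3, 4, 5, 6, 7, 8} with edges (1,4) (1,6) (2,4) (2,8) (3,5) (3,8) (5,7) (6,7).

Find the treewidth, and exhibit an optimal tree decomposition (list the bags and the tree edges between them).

The largest bag has 3 vertices, giving width 2; this decomposition certifies tw(G) ≤ 2. For the lower bound, G contains the cycle 2–8–3–5–7–6–1–4–2, so G is not a forest; only forests have treewidth ≤ 1, hence tw(G) ≥ 2. Combining the bounds, tw(G) = 2.

Treewidth 2.
One optimal decomposition is:
Bags: B1 = {2, 3, 8}  B2 = {2, 3, 5}  B3 = {2, 5, 7}  B4 = {2, 6, 7}  B5 = {1, 2, 6}  B6 = {1, 2, 4}
Tree: B1–B2, B2–B3, B3–B4, B4–B5, B5–B6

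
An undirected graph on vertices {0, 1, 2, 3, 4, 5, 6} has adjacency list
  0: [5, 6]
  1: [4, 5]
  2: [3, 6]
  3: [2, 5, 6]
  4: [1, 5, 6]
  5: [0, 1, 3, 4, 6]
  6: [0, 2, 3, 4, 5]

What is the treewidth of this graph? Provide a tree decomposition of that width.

Every bag has size at most 3, so the width is 3 − 1 = 2 and tw(G) ≤ 2. For the lower bound, the 3 vertices {2, 3, 6} are pairwise adjacent, and any tree decomposition puts a clique entirely inside one bag — forcing width ≥ 2. The upper and lower bounds meet at 2, so that is the treewidth.

Treewidth 2.
Bags: B1 = {4, 5, 6}  B2 = {3, 5, 6}  B3 = {2, 3, 6}  B4 = {0, 5, 6}  B5 = {1, 4, 5}
Tree: B1–B2, B2–B3, B2–B4, B1–B5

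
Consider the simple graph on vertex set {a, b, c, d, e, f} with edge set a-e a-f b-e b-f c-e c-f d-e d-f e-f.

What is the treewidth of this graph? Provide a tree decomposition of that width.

Treewidth 2.
Bags: B1 = {b, e, f}  B2 = {a, e, f}  B3 = {d, e, f}  B4 = {c, e, f}
Tree: B1–B2, B1–B3, B2–B4

The largest bag has 3 vertices, giving width 2; this decomposition certifies tw(G) ≤ 2. On the other hand G contains the 3-clique {d, e, f}. A clique must lie in a single bag of any decomposition, so no decomposition can have width below 2. The upper and lower bounds meet at 2, so that is the treewidth.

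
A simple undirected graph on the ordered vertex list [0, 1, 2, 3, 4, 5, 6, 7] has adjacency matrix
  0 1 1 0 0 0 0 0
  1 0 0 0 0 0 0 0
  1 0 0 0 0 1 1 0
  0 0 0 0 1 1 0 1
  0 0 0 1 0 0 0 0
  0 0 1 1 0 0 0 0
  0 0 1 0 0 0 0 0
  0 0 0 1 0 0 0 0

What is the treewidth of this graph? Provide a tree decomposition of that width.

Treewidth 1.
One such decomposition:
Bags: B1 = {2, 5}  B2 = {0, 2}  B3 = {2, 6}  B4 = {3, 5}  B5 = {3, 4}  B6 = {0, 1}  B7 = {3, 7}
Tree: B1–B2, B2–B3, B1–B4, B4–B5, B2–B6, B5–B7

The largest bag has 2 vertices, giving width 1; this decomposition certifies tw(G) ≤ 1. Since G has at least one edge (e.g. 2–5), it is not an edgeless graph, so tw(G) ≥ 1. Hence tw(G) = 1 exactly.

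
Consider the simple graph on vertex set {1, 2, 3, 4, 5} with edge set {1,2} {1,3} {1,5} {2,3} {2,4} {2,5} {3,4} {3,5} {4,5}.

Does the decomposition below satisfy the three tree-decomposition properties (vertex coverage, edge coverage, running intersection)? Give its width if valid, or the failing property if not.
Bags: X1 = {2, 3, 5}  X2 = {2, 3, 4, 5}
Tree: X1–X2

No — vertex 1 appears in no bag.

A tree decomposition must satisfy three properties: every vertex lies in some bag; for every edge, both endpoints lie together in some bag; and for every vertex, the bags containing it form a connected subtree. Here vertex 1 appears in no bag, so the decomposition is invalid.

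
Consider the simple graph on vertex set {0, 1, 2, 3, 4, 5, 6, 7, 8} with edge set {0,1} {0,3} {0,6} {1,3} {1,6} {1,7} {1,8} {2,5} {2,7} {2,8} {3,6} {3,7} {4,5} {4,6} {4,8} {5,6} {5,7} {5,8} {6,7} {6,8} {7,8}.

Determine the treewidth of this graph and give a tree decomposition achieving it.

Treewidth 3.
One optimal decomposition is:
Bags: B1 = {5, 6, 7, 8}  B2 = {4, 5, 6, 8}  B3 = {1, 6, 7, 8}  B4 = {2, 5, 7, 8}  B5 = {1, 3, 6, 7}  B6 = {0, 1, 3, 6}
Tree: B1–B2, B1–B3, B1–B4, B3–B5, B5–B6

Every bag has size at most 4, so the width is 4 − 1 = 3 and tw(G) ≤ 3. On the other hand G contains the 4-clique {2, 5, 7, 8}. A clique must lie in a single bag of any decomposition, so no decomposition can have width below 3. Therefore the treewidth is 3.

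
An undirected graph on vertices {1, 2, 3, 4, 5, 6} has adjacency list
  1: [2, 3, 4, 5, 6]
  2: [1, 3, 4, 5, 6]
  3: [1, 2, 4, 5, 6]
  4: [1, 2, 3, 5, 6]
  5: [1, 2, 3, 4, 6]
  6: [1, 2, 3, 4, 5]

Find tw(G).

A width-5 tree decomposition is:
Bags: B1 = {1, 2, 3, 4, 5, 6}
Tree: (single bag)
A single bag containing all 6 vertices is trivially a valid decomposition of width 5. Conversely, {1, 2, 3, 4, 5, 6} is a clique of size 6, and the vertices of any clique must share a bag in every tree decomposition; so some bag has ≥ 6 vertices and tw(G) ≥ 5. The upper and lower bounds meet at 5, so that is the treewidth.

5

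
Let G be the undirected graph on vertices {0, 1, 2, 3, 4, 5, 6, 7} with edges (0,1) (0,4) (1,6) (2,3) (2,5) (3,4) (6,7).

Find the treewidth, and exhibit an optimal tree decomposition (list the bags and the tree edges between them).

Each bag holds 2 vertices, so the decomposition has width 1, which upper-bounds the treewidth. Since G has at least one edge (e.g. 5–2), it is not an edgeless graph, so tw(G) ≥ 1. Hence tw(G) = 1 exactly.

Treewidth 1.
One such decomposition:
Bags: B1 = {2, 5}  B2 = {2, 3}  B3 = {3, 4}  B4 = {0, 4}  B5 = {0, 1}  B6 = {1, 6}  B7 = {6, 7}
Tree: B1–B2, B2–B3, B3–B4, B4–B5, B5–B6, B6–B7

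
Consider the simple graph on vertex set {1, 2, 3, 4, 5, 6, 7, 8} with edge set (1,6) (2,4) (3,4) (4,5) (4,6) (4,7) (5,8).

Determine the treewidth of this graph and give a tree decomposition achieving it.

Every bag has size at most 2, so the width is 2 − 1 = 1 and tw(G) ≤ 1. G has an edge, so its treewidth is at least 1. Therefore the treewidth is 1.

Treewidth 1.
Bags: B1 = {4, 5}  B2 = {4, 6}  B3 = {1, 6}  B4 = {5, 8}  B5 = {3, 4}  B6 = {2, 4}  B7 = {4, 7}
Tree: B1–B2, B2–B3, B1–B4, B1–B5, B5–B6, B5–B7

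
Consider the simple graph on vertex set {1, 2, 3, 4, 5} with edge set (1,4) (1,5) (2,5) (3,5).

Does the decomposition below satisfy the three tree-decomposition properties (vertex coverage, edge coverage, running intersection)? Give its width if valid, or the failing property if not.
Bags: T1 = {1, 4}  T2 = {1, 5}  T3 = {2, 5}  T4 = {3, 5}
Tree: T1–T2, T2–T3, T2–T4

Yes; width 1.

Every vertex of G appears in some bag (union = {1, 2, 3, 4, 5}); every edge is covered by a bag; and for each vertex v the set of bags containing v is connected in the bag tree. The decomposition is therefore valid. The largest bag has 2 vertices, so the width is 1.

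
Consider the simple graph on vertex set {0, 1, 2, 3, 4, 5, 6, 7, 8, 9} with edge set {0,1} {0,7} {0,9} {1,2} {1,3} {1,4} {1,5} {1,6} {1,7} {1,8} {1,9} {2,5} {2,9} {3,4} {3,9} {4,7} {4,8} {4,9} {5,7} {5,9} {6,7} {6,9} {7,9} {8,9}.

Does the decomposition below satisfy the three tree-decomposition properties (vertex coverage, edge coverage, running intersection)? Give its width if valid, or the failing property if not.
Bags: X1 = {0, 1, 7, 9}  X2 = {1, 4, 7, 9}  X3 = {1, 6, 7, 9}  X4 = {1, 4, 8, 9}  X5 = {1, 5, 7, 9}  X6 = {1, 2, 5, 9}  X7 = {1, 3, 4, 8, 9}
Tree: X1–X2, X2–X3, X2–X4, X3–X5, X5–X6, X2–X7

A tree decomposition must satisfy three properties: every vertex lies in some bag; for every edge, both endpoints lie together in some bag; and for every vertex, the bags containing it form a connected subtree. Here bags containing vertex 8 are not connected in the tree, so the decomposition is invalid.

No — bags containing vertex 8 are not connected in the tree.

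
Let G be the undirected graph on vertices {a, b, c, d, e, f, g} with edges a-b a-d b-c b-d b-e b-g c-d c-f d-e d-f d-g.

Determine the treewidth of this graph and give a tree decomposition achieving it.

Treewidth 2.
Bags: B1 = {a, b, d}  B2 = {b, c, d}  B3 = {c, d, f}  B4 = {b, d, g}  B5 = {b, d, e}
Tree: B1–B2, B2–B3, B1–B4, B1–B5

Every bag has size at most 3, so the width is 3 − 1 = 2 and tw(G) ≤ 2. For the lower bound, the 3 vertices {c, d, f} are pairwise adjacent, and any tree decomposition puts a clique entirely inside one bag — forcing width ≥ 2. Combining the bounds, tw(G) = 2.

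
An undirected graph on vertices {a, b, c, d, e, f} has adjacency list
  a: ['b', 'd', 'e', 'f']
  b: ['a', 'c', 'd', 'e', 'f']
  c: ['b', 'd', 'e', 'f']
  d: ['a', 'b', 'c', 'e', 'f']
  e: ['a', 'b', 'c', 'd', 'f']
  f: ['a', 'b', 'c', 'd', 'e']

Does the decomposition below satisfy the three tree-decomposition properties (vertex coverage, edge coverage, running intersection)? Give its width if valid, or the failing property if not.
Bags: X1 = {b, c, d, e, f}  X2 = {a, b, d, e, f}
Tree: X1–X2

Every vertex of G appears in some bag (union = {a, b, c, d, e, f}); every edge is covered by a bag; and for each vertex v the set of bags containing v is connected in the bag tree. The decomposition is therefore valid. The largest bag has 5 vertices, so the width is 4.

Yes; width 4.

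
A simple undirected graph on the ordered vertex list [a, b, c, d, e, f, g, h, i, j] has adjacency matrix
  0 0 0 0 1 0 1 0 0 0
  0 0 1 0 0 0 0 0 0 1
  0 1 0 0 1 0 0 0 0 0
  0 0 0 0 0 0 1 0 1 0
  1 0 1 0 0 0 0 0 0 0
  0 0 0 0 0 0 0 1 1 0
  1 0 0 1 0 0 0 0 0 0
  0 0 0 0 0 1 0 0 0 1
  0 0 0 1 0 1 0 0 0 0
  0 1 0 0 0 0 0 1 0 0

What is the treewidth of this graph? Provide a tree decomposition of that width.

The largest bag has 3 vertices, giving width 2; this decomposition certifies tw(G) ≤ 2. For the lower bound, G contains the cycle e–c–b–j–h–f–i–d–g–a–e, so G is not a forest; only forests have treewidth ≤ 1, hence tw(G) ≥ 2. The upper and lower bounds meet at 2, so that is the treewidth.

Treewidth 2.
One such decomposition:
Bags: B1 = {b, c, e}  B2 = {b, e, j}  B3 = {e, h, j}  B4 = {e, f, h}  B5 = {e, f, i}  B6 = {d, e, i}  B7 = {d, e, g}  B8 = {a, e, g}
Tree: B1–B2, B2–B3, B3–B4, B4–B5, B5–B6, B6–B7, B7–B8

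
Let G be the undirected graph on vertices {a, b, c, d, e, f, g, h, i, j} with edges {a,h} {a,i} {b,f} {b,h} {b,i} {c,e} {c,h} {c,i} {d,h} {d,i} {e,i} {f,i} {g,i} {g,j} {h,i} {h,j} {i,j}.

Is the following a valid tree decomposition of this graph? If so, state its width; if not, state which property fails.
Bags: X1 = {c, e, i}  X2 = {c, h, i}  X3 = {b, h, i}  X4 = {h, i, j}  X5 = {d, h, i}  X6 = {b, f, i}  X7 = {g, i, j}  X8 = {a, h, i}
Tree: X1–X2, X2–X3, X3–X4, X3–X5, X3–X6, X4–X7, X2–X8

Checking the three conditions: (i) the bags cover all of {a, b, c, d, e, f, g, h, i, j}; (ii) for each edge, some bag contains both endpoints; (iii) the bags containing any fixed vertex form a subtree. All hold, so the decomposition is valid with width 3 − 1 = 2.

Yes; width 2.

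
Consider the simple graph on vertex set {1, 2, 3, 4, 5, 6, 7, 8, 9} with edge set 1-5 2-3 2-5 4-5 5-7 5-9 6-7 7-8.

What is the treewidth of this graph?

1

A width-1 tree decomposition is:
Bags: B1 = {5, 7}  B2 = {7, 8}  B3 = {5, 9}  B4 = {1, 5}  B5 = {2, 5}  B6 = {6, 7}  B7 = {4, 5}  B8 = {2, 3}
Tree: B1–B2, B1–B3, B3–B4, B1–B5, B2–B6, B4–B7, B5–B8
Every bag has size at most 2, so the width is 2 − 1 = 1 and tw(G) ≤ 1. G has an edge, so its treewidth is at least 1. Therefore the treewidth is 1.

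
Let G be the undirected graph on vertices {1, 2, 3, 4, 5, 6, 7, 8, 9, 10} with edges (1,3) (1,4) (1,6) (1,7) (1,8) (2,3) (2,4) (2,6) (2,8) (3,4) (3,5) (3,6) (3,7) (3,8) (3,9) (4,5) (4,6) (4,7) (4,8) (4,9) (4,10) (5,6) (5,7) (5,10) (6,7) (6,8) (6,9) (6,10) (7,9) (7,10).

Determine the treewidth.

4

A width-4 tree decomposition is:
Bags: B1 = {1, 3, 4, 6, 7}  B2 = {1, 3, 4, 6, 8}  B3 = {2, 3, 4, 6, 8}  B4 = {3, 4, 5, 6, 7}  B5 = {4, 5, 6, 7, 10}  B6 = {3, 4, 6, 7, 9}
Tree: B1–B2, B2–B3, B1–B4, B4–B5, B4–B6
The largest bag has 5 vertices, giving width 4; this decomposition certifies tw(G) ≤ 4. On the other hand G contains the 5-clique {4, 5, 6, 7, 10}. A clique must lie in a single bag of any decomposition, so no decomposition can have width below 4. Combining the bounds, tw(G) = 4.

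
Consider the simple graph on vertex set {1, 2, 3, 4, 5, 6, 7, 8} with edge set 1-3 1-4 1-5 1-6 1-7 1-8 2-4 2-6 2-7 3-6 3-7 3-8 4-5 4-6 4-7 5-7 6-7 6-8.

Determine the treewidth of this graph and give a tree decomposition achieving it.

Treewidth 3.
One such decomposition:
Bags: B1 = {1, 4, 5, 7}  B2 = {1, 4, 6, 7}  B3 = {1, 3, 6, 7}  B4 = {2, 4, 6, 7}  B5 = {1, 3, 6, 8}
Tree: B1–B2, B2–B3, B2–B4, B3–B5

Every bag has size at most 4, so the width is 4 − 1 = 3 and tw(G) ≤ 3. For the lower bound, the 4 vertices {1, 4, 5, 7} are pairwise adjacent, and any tree decomposition puts a clique entirely inside one bag — forcing width ≥ 3. Therefore the treewidth is 3.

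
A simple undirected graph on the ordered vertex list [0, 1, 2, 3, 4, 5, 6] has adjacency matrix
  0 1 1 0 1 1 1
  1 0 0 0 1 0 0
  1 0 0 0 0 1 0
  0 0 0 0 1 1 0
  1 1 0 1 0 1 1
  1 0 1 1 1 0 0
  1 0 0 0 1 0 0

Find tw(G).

A width-2 tree decomposition is:
Bags: B1 = {0, 4, 5}  B2 = {3, 4, 5}  B3 = {0, 2, 5}  B4 = {0, 1, 4}  B5 = {0, 4, 6}
Tree: B1–B2, B1–B3, B1–B4, B4–B5
Every bag has size at most 3, so the width is 3 − 1 = 2 and tw(G) ≤ 2. On the other hand G contains the 3-clique {0, 2, 5}. A clique must lie in a single bag of any decomposition, so no decomposition can have width below 2. The upper and lower bounds meet at 2, so that is the treewidth.

2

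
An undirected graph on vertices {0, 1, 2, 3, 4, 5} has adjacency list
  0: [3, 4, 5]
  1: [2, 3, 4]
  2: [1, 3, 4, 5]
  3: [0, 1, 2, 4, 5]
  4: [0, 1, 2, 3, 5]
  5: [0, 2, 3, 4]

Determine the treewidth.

3

A width-3 tree decomposition is:
Bags: B1 = {2, 3, 4, 5}  B2 = {1, 2, 3, 4}  B3 = {0, 3, 4, 5}
Tree: B1–B2, B1–B3
Every bag has size at most 4, so the width is 4 − 1 = 3 and tw(G) ≤ 3. Conversely, {0, 3, 4, 5} is a clique of size 4, and the vertices of any clique must share a bag in every tree decomposition; so some bag has ≥ 4 vertices and tw(G) ≥ 3. Hence tw(G) = 3 exactly.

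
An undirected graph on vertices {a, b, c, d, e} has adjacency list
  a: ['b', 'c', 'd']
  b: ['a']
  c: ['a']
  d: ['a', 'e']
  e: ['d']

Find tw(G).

1

A width-1 tree decomposition is:
Bags: B1 = {a, c}  B2 = {a, d}  B3 = {a, b}  B4 = {d, e}
Tree: B1–B2, B1–B3, B2–B4
Every bag has size at most 2, so the width is 2 − 1 = 1 and tw(G) ≤ 1. Any graph with an edge has treewidth ≥ 1, and G has the edge a–c. Therefore the treewidth is 1.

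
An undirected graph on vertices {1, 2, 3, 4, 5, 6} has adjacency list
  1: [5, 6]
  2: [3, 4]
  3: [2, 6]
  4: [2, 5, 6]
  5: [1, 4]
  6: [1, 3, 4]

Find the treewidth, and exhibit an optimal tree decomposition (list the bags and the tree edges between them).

Treewidth 2.
Bags: B1 = {1, 4, 5}  B2 = {1, 4, 6}  B3 = {2, 4, 6}  B4 = {2, 3, 6}
Tree: B1–B2, B2–B3, B3–B4

The largest bag has 3 vertices, giving width 2; this decomposition certifies tw(G) ≤ 2. The edges 5–1–6–4–5 form a cycle, so G is not a tree and its treewidth is at least 2. The upper and lower bounds meet at 2, so that is the treewidth.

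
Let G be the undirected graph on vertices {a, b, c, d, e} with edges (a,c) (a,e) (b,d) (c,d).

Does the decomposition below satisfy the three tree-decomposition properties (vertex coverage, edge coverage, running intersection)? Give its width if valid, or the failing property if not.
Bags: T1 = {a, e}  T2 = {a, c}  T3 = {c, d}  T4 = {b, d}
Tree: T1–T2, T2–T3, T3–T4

Every vertex of G appears in some bag (union = {a, b, c, d, e}); every edge is covered by a bag; and for each vertex v the set of bags containing v is connected in the bag tree. The decomposition is therefore valid. The largest bag has 2 vertices, so the width is 1.

Yes; width 1.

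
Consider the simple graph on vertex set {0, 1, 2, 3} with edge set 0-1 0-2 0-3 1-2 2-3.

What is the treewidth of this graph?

2

A width-2 tree decomposition is:
Bags: B1 = {0, 1, 2}  B2 = {0, 2, 3}
Tree: B1–B2
Every bag has size at most 3, so the width is 3 − 1 = 2 and tw(G) ≤ 2. Conversely, {0, 1, 2} is a clique of size 3, and the vertices of any clique must share a bag in every tree decomposition; so some bag has ≥ 3 vertices and tw(G) ≥ 2. The upper and lower bounds meet at 2, so that is the treewidth.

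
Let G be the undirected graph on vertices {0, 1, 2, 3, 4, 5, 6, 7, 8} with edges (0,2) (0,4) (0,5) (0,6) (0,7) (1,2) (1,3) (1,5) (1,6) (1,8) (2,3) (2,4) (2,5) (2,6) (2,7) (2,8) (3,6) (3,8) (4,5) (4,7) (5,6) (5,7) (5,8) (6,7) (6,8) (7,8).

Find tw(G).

4

A width-4 tree decomposition is:
Bags: B1 = {0, 2, 5, 6, 7}  B2 = {2, 5, 6, 7, 8}  B3 = {0, 2, 4, 5, 7}  B4 = {1, 2, 5, 6, 8}  B5 = {1, 2, 3, 6, 8}
Tree: B1–B2, B1–B3, B2–B4, B4–B5
The largest bag has 5 vertices, giving width 4; this decomposition certifies tw(G) ≤ 4. For the lower bound, the 5 vertices {1, 2, 3, 6, 8} are pairwise adjacent, and any tree decomposition puts a clique entirely inside one bag — forcing width ≥ 4. Combining the bounds, tw(G) = 4.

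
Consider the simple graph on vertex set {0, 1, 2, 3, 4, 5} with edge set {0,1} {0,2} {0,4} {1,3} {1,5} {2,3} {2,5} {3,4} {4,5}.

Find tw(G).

3

A width-3 tree decomposition is:
Bags: B1 = {0, 1, 3, 5}  B2 = {0, 3, 4, 5}  B3 = {0, 2, 3, 5}
Tree: B1–B2, B2–B3
Each bag holds 4 vertices, so the decomposition has width 3, which upper-bounds the treewidth. For the lower bound: the 4 vertex sets {1,3}, {0,4}, {5}, {2} are disjoint, each induces a connected subgraph, and every pair is joined by at least one edge of G. Contracting each set to a single vertex therefore yields K_{4} as a minor, and since treewidth is minor-monotone, tw(G) ≥ tw(K_{4}) = 3. Combining the bounds, tw(G) = 3.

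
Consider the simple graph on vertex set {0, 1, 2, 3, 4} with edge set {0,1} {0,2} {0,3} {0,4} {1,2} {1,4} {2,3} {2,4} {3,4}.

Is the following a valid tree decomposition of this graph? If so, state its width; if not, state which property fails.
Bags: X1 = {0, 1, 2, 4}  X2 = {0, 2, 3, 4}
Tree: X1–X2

Yes; width 3.

Every vertex of G appears in some bag (union = {0, 1, 2, 3, 4}); every edge is covered by a bag; and for each vertex v the set of bags containing v is connected in the bag tree. The decomposition is therefore valid. The largest bag has 4 vertices, so the width is 3.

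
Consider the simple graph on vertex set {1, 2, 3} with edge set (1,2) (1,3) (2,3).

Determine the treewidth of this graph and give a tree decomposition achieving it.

A single bag containing all 3 vertices is trivially a valid decomposition of width 2. For the lower bound, the 3 vertices {1, 2, 3} are pairwise adjacent, and any tree decomposition puts a clique entirely inside one bag — forcing width ≥ 2. Hence tw(G) = 2 exactly.

Treewidth 2.
Bags: B1 = {1, 2, 3}
Tree: (single bag)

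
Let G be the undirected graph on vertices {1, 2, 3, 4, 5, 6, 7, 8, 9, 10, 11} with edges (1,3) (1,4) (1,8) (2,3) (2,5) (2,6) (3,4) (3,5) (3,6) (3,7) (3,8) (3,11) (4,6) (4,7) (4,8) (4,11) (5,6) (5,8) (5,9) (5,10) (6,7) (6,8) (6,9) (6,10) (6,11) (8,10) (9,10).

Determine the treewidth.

3

A width-3 tree decomposition is:
Bags: B1 = {3, 5, 6, 8}  B2 = {3, 4, 6, 8}  B3 = {1, 3, 4, 8}  B4 = {3, 4, 6, 7}  B5 = {2, 3, 5, 6}  B6 = {3, 4, 6, 11}  B7 = {5, 6, 8, 10}  B8 = {5, 6, 9, 10}
Tree: B1–B2, B2–B3, B2–B4, B1–B5, B2–B6, B1–B7, B7–B8
The largest bag has 4 vertices, giving width 3; this decomposition certifies tw(G) ≤ 3. On the other hand G contains the 4-clique {1, 3, 4, 8}. A clique must lie in a single bag of any decomposition, so no decomposition can have width below 3. Hence tw(G) = 3 exactly.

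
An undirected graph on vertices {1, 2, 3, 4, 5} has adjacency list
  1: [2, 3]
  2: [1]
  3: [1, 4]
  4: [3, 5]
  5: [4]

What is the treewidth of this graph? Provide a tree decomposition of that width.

The largest bag has 2 vertices, giving width 1; this decomposition certifies tw(G) ≤ 1. G has an edge, so its treewidth is at least 1. The upper and lower bounds meet at 1, so that is the treewidth.

Treewidth 1.
One optimal decomposition is:
Bags: B1 = {1, 3}  B2 = {3, 4}  B3 = {1, 2}  B4 = {4, 5}
Tree: B1–B2, B1–B3, B2–B4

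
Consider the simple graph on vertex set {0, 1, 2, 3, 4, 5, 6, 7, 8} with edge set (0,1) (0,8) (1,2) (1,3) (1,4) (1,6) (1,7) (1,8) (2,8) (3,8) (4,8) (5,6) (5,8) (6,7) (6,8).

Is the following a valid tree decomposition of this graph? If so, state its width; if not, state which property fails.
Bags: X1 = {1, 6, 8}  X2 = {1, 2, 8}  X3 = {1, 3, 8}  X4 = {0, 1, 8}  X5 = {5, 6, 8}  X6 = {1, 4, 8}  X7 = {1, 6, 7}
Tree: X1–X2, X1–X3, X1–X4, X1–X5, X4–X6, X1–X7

Yes; width 2.

Checking the three conditions: (i) the bags cover all of {0, 1, 2, 3, 4, 5, 6, 7, 8}; (ii) for each edge, some bag contains both endpoints; (iii) the bags containing any fixed vertex form a subtree. All hold, so the decomposition is valid with width 3 − 1 = 2.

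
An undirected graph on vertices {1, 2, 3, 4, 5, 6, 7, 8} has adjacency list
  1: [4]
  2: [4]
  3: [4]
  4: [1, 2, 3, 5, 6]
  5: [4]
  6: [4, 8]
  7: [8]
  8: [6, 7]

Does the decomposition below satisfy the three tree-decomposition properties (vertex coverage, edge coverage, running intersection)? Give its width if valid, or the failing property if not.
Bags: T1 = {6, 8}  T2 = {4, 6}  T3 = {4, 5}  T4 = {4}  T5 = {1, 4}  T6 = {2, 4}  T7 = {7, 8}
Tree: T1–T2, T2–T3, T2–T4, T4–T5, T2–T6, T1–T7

No — vertex 3 appears in no bag.

A tree decomposition must satisfy three properties: every vertex lies in some bag; for every edge, both endpoints lie together in some bag; and for every vertex, the bags containing it form a connected subtree. Here vertex 3 appears in no bag, so the decomposition is invalid.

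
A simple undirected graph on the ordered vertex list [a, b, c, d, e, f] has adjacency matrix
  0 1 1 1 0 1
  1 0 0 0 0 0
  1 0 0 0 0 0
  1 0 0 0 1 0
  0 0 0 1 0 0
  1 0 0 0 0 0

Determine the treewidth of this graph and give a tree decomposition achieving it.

Each bag holds 2 vertices, so the decomposition has width 1, which upper-bounds the treewidth. Since G has at least one edge (e.g. a–d), it is not an edgeless graph, so tw(G) ≥ 1. Hence tw(G) = 1 exactly.

Treewidth 1.
Bags: B1 = {a, d}  B2 = {d, e}  B3 = {a, b}  B4 = {a, c}  B5 = {a, f}
Tree: B1–B2, B1–B3, B1–B4, B1–B5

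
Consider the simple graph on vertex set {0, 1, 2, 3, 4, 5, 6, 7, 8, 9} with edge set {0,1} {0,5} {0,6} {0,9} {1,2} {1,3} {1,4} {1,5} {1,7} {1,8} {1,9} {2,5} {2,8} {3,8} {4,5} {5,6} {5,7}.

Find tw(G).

2

A width-2 tree decomposition is:
Bags: B1 = {1, 4, 5}  B2 = {1, 2, 5}  B3 = {1, 2, 8}  B4 = {1, 5, 7}  B5 = {1, 3, 8}  B6 = {0, 1, 5}  B7 = {0, 1, 9}  B8 = {0, 5, 6}
Tree: B1–B2, B2–B3, B2–B4, B3–B5, B1–B6, B6–B7, B6–B8
Each bag holds 3 vertices, so the decomposition has width 2, which upper-bounds the treewidth. For the lower bound, the 3 vertices {1, 2, 8} are pairwise adjacent, and any tree decomposition puts a clique entirely inside one bag — forcing width ≥ 2. Therefore the treewidth is 2.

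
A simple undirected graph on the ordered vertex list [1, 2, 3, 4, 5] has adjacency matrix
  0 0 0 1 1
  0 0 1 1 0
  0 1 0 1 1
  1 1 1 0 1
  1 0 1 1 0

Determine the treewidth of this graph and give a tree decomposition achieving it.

The largest bag has 3 vertices, giving width 2; this decomposition certifies tw(G) ≤ 2. For the lower bound, the 3 vertices {1, 4, 5} are pairwise adjacent, and any tree decomposition puts a clique entirely inside one bag — forcing width ≥ 2. Therefore the treewidth is 2.

Treewidth 2.
Bags: B1 = {3, 4, 5}  B2 = {2, 3, 4}  B3 = {1, 4, 5}
Tree: B1–B2, B1–B3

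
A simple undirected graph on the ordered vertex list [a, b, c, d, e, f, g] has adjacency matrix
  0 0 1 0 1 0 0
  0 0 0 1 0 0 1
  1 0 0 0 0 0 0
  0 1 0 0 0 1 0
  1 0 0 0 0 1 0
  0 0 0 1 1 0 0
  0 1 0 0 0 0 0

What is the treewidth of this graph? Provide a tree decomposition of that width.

Every bag has size at most 2, so the width is 2 − 1 = 1 and tw(G) ≤ 1. Any graph with an edge has treewidth ≥ 1, and G has the edge f–e. The upper and lower bounds meet at 1, so that is the treewidth.

Treewidth 1.
Bags: B1 = {e, f}  B2 = {a, e}  B3 = {d, f}  B4 = {b, d}  B5 = {b, g}  B6 = {a, c}
Tree: B1–B2, B1–B3, B3–B4, B4–B5, B2–B6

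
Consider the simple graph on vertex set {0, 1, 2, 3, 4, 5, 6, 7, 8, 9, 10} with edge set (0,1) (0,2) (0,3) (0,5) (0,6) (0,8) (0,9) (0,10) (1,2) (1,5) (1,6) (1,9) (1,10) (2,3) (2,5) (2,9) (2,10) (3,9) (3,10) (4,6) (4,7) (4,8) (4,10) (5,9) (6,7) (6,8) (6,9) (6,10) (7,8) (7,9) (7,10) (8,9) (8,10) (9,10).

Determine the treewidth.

4

A width-4 tree decomposition is:
Bags: B1 = {0, 1, 6, 9, 10}  B2 = {0, 6, 8, 9, 10}  B3 = {0, 1, 2, 9, 10}  B4 = {6, 7, 8, 9, 10}  B5 = {0, 2, 3, 9, 10}  B6 = {0, 1, 2, 5, 9}  B7 = {4, 6, 7, 8, 10}
Tree: B1–B2, B1–B3, B2–B4, B3–B5, B3–B6, B4–B7
The largest bag has 5 vertices, giving width 4; this decomposition certifies tw(G) ≤ 4. For the lower bound, the 5 vertices {0, 6, 8, 9, 10} are pairwise adjacent, and any tree decomposition puts a clique entirely inside one bag — forcing width ≥ 4. The upper and lower bounds meet at 4, so that is the treewidth.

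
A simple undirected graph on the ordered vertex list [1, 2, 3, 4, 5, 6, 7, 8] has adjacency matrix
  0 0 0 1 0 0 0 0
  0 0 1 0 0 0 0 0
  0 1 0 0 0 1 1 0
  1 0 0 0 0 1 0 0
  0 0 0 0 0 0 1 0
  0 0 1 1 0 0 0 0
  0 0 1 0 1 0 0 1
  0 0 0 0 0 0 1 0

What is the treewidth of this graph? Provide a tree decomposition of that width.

Every bag has size at most 2, so the width is 2 − 1 = 1 and tw(G) ≤ 1. Since G has at least one edge (e.g. 8–7), it is not an edgeless graph, so tw(G) ≥ 1. Hence tw(G) = 1 exactly.

Treewidth 1.
One such decomposition:
Bags: B1 = {7, 8}  B2 = {3, 7}  B3 = {3, 6}  B4 = {4, 6}  B5 = {5, 7}  B6 = {2, 3}  B7 = {1, 4}
Tree: B1–B2, B2–B3, B3–B4, B2–B5, B3–B6, B4–B7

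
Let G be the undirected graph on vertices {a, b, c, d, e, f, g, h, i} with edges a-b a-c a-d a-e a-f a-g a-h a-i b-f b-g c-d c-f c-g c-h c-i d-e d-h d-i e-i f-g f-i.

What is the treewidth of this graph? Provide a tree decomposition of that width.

Treewidth 3.
One such decomposition:
Bags: B1 = {a, c, f, i}  B2 = {a, c, d, i}  B3 = {a, d, e, i}  B4 = {a, c, d, h}  B5 = {a, c, f, g}  B6 = {a, b, f, g}
Tree: B1–B2, B2–B3, B2–B4, B1–B5, B5–B6

Each bag holds 4 vertices, so the decomposition has width 3, which upper-bounds the treewidth. Conversely, {a, d, e, i} is a clique of size 4, and the vertices of any clique must share a bag in every tree decomposition; so some bag has ≥ 4 vertices and tw(G) ≥ 3. Hence tw(G) = 3 exactly.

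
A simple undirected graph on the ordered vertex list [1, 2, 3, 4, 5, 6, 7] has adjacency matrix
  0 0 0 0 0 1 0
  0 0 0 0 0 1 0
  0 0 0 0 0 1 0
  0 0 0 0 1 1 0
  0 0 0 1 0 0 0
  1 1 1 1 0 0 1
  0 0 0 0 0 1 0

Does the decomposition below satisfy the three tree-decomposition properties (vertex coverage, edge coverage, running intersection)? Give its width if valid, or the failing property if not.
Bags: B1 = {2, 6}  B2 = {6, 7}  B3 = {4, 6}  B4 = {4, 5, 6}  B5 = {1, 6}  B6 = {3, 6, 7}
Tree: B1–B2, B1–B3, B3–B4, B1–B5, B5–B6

A tree decomposition must satisfy three properties: every vertex lies in some bag; for every edge, both endpoints lie together in some bag; and for every vertex, the bags containing it form a connected subtree. Here bags containing vertex 7 are not connected in the tree, so the decomposition is invalid.

No — bags containing vertex 7 are not connected in the tree.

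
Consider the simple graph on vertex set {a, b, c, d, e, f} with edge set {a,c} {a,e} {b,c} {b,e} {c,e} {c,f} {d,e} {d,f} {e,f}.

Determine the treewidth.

2

A width-2 tree decomposition is:
Bags: B1 = {c, e, f}  B2 = {a, c, e}  B3 = {b, c, e}  B4 = {d, e, f}
Tree: B1–B2, B2–B3, B1–B4
Each bag holds 3 vertices, so the decomposition has width 2, which upper-bounds the treewidth. For the lower bound, the 3 vertices {d, e, f} are pairwise adjacent, and any tree decomposition puts a clique entirely inside one bag — forcing width ≥ 2. Combining the bounds, tw(G) = 2.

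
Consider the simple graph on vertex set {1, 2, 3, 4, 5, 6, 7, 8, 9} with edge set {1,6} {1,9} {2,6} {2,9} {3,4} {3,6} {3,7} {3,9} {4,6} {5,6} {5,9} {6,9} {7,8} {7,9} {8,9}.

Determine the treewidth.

A width-2 tree decomposition is:
Bags: B1 = {3, 6, 9}  B2 = {3, 4, 6}  B3 = {2, 6, 9}  B4 = {5, 6, 9}  B5 = {1, 6, 9}  B6 = {3, 7, 9}  B7 = {7, 8, 9}
Tree: B1–B2, B1–B3, B3–B4, B1–B5, B1–B6, B6–B7
The largest bag has 3 vertices, giving width 2; this decomposition certifies tw(G) ≤ 2. Conversely, {7, 8, 9} is a clique of size 3, and the vertices of any clique must share a bag in every tree decomposition; so some bag has ≥ 3 vertices and tw(G) ≥ 2. Hence tw(G) = 2 exactly.

2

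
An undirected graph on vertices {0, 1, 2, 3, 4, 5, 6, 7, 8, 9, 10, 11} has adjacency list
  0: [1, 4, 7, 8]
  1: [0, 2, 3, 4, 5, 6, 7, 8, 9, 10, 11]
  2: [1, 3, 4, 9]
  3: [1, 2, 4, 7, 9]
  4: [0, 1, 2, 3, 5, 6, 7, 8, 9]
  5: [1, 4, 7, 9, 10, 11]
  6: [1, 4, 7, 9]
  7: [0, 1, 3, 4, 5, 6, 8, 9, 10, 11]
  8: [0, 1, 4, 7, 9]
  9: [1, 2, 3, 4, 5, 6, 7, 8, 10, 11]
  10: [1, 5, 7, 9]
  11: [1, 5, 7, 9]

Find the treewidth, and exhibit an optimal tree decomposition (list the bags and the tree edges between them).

Treewidth 4.
One such decomposition:
Bags: B1 = {1, 4, 7, 8, 9}  B2 = {1, 3, 4, 7, 9}  B3 = {1, 4, 5, 7, 9}  B4 = {1, 2, 3, 4, 9}  B5 = {1, 5, 7, 9, 10}  B6 = {1, 4, 6, 7, 9}  B7 = {0, 1, 4, 7, 8}  B8 = {1, 5, 7, 9, 11}
Tree: B1–B2, B1–B3, B2–B4, B3–B5, B1–B6, B1–B7, B5–B8

Each bag holds 5 vertices, so the decomposition has width 4, which upper-bounds the treewidth. On the other hand G contains the 5-clique {1, 2, 3, 4, 9}. A clique must lie in a single bag of any decomposition, so no decomposition can have width below 4. Combining the bounds, tw(G) = 4.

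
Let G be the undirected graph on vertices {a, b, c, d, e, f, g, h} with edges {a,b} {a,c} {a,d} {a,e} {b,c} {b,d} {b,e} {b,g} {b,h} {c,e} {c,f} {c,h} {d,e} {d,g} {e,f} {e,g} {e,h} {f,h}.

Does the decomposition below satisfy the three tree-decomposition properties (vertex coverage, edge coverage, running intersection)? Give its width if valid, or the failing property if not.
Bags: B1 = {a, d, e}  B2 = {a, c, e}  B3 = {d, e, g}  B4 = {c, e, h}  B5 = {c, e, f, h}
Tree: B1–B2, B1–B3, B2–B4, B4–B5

No — vertex b appears in no bag.

A tree decomposition must satisfy three properties: every vertex lies in some bag; for every edge, both endpoints lie together in some bag; and for every vertex, the bags containing it form a connected subtree. Here vertex b appears in no bag, so the decomposition is invalid.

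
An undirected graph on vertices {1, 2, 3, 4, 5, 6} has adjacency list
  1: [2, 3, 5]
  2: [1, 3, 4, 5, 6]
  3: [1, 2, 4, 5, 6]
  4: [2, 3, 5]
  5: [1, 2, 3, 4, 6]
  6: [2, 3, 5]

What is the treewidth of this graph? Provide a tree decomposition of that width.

Each bag holds 4 vertices, so the decomposition has width 3, which upper-bounds the treewidth. For the lower bound, the 4 vertices {1, 2, 3, 5} are pairwise adjacent, and any tree decomposition puts a clique entirely inside one bag — forcing width ≥ 3. The upper and lower bounds meet at 3, so that is the treewidth.

Treewidth 3.
One optimal decomposition is:
Bags: B1 = {1, 2, 3, 5}  B2 = {2, 3, 4, 5}  B3 = {2, 3, 5, 6}
Tree: B1–B2, B2–B3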